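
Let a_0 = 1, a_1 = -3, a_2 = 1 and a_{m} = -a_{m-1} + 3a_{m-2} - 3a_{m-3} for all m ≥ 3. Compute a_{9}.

The ordinary generating function has denominator 1 + q - 3q^2 + 3q^3.
Iterating the recurrence: a_0,…,a_{9} = 1, -3, 1, -13, 25, -67, 181, -457, 1201, -3115.

-3115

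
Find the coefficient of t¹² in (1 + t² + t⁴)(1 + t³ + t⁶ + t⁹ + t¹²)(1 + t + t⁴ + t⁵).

4

(1 + t² + t⁴) has coefficients 1,0,1,0,1 for degrees 0…4.
(1 + t³ + t⁶ + t⁹ + t¹²) has coefficients 1,0,0,1,0,0,1,0,0,1,0,0,1 for degrees 0…12.
Finally multiplying by (1 + t + t⁴ + t⁵), the product of all factors after the first has coefficients 1,1,0,1,2,1,1,2,1,1,2,1,1 for degrees 0…12.
[t¹²] = 1·1 + 1·2 + 1·1 = 4.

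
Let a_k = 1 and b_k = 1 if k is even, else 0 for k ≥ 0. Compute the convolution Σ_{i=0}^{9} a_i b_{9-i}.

This is [x^9] in the product of the two ordinary generating functions.
Σ = 1·0 + 1·1 + 1·0 + 1·1 + 1·0 + 1·1 + 1·0 + 1·1 + 1·0 + 1·1 = 5.

5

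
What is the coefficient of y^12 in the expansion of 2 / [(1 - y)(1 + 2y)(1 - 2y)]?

10922

Partial fractions give a closed form: a_n = (-2/3)·1^n + (2/3)·(-2)^n + (2)·2^n.
At n = 12: a_12 = 10922.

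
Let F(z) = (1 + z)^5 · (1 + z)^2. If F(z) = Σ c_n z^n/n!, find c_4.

The EGF product rule gives c_4 = Σ_{k_1+k_2=4} C(4; k_1,k_2) · ∏ g_i(k_i), where (1+z)^5 gives the falling factorial (5)_k; (1+z)^2 gives the falling factorial (2)_k.
g_1(k) for k = 0…4: 1, 5, 20, 60, 120.
g_2(k) for k = 0…4: 1, 2, 2, 0, 0.
c_4 = Σ_k C(4,k)·g_1(k)·g_2(4−k) = 6·20·2 + 4·60·2 + 1·120·1 = 240 + 480 + 120 = 840.

840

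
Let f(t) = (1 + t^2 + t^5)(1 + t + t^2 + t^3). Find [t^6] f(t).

(1 + t^2 + t^5) has coefficients 1,0,1,0,0,1 for degrees 0…5.
(1 + t + t^2 + t^3) has coefficients 1,1,1,1,0,0,0 for degrees 0…6.
[t^6] = 1·0 + 1·0 + 1·1 = 1.

1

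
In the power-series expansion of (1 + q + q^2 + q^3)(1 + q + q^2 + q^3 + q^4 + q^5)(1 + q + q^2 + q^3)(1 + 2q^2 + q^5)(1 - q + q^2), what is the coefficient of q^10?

43

(1 + q + q^2 + q^3) has coefficients 1,1,1,1 for degrees 0…3.
(1 + q + q^2 + q^3 + q^4 + q^5) has coefficients 1,1,1,1,1,1,0,0,0,0,0 for degrees 0…10.
Multiplying by (1 + q + q^2 + q^3) gives running coefficients 1,2,3,4,4,4,3,2,1,0,0 for degrees 0…10.
Multiplying by (1 + 2q^2 + q^5) gives running coefficients 1,2,5,8,10,13,13,13,11,8,6 for degrees 0…10.
Finally multiplying by (1 - q + q^2), the product of all factors after the first has coefficients 1,1,4,5,7,11,10,13,11,10,9 for degrees 0…10.
[q^10] = 1·9 + 1·10 + 1·11 + 1·13 = 43.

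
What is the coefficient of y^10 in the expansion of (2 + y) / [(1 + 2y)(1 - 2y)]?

Partial fractions give a closed form: a_n = (3/4)·(-2)^n + (5/4)·2^n.
At n = 10: a_10 = 2048.

2048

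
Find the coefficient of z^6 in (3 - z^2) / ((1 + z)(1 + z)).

16

The denominator gives the recurrence a_n = −2a_(n−1) − a_(n−2) for n ≥ 3; the numerator fixes a_0 = 3, a_1 = -6, a_2 = 8.
Iterating: 3, -6, 8, -10, 12, -14, 16, so a_6 = 16.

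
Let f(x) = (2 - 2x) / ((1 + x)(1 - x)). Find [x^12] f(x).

2

The denominator gives the recurrence a_n = a_(n−2) for n ≥ 3; the numerator fixes a_0 = 2, a_1 = -2, a_2 = 2.
Iterating: 2, -2, 2, -2, 2, -2, 2, -2, 2, -2, 2, -2, 2, so a_12 = 2.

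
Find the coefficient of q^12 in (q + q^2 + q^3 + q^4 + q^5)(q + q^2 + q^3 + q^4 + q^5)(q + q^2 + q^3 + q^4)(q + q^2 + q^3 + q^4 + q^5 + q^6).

(q + q^2 + q^3 + q^4 + q^5) has coefficients 0,1,1,1,1,1 for degrees 0…5.
(q + q^2 + q^3 + q^4 + q^5) has coefficients 0,1,1,1,1,1,0,0,0,0,0,0,0 for degrees 0…12.
Multiplying by (q + q^2 + q^3 + q^4) gives running coefficients 0,0,1,2,3,4,4,3,2,1,0,0,0 for degrees 0…12.
Finally multiplying by (q + q^2 + q^3 + q^4 + q^5 + q^6), the product of all factors after the first has coefficients 0,0,0,1,3,6,10,14,17,18,17,14,10 for degrees 0…12.
[q^12] = 1·14 + 1·17 + 1·18 + 1·17 + 1·14 = 80.

80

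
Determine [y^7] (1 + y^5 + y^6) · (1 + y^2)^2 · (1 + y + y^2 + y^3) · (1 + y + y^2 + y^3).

15

(1 + y^5 + y^6) has coefficients 1,0,0,0,0,1,1 for degrees 0…6.
(1 + y^2)^2 has coefficients 1,0,2,0,1,0,0,0 for degrees 0…7.
Multiplying by (1 + y + y^2 + y^3) gives running coefficients 1,1,3,3,3,3,1,1 for degrees 0…7.
Finally multiplying by (1 + y + y^2 + y^3), the product of all factors after the first has coefficients 1,2,5,8,10,12,10,8 for degrees 0…7.
[y^7] = 1·8 + 1·5 + 1·2 = 15.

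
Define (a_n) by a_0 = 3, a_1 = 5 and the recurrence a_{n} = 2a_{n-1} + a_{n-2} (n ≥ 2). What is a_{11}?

35839

The ordinary generating function has denominator 1 - 2y - y^2.
Iterating the recurrence: a_0,…,a_{11} = 3, 5, 13, 31, 75, 181, 437, 1055, 2547, 6149, 14845, 35839.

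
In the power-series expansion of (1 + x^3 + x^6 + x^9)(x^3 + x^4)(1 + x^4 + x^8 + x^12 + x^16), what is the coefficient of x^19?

(1 + x^3 + x^6 + x^9) has coefficients 1,0,0,1,0,0,1,0,0,1 for degrees 0…9.
(x^3 + x^4) has coefficients 0,0,0,1,1,0,0,0,0,0,0,0,0,0,0,0,0,0,0,0 for degrees 0…19.
Finally multiplying by (1 + x^4 + x^8 + x^12 + x^16), the product of all factors after the first has coefficients 0,0,0,1,1,0,0,1,1,0,0,1,1,0,0,1,1,0,0,1 for degrees 0…19.
[x^19] = 1·1 + 1·1 + 1·0 + 1·0 = 2.

2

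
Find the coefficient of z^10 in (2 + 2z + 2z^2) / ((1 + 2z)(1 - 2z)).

The denominator gives the recurrence a_n = 4a_(n−2) for n ≥ 3; the numerator fixes a_0 = 2, a_1 = 2, a_2 = 10.
Iterating: 2, 2, 10, 8, 40, 32, 160, 128, 640, 512, 2560, so a_10 = 2560.

2560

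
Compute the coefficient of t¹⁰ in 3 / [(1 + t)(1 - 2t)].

The denominator gives the recurrence a_n = a_(n−1) + 2a_(n−2) for n ≥ 2; the numerator fixes a_0 = 3, a_1 = 3.
Iterating: 3, 3, 9, 15, 33, 63, 129, 255, 513, 1023, 2049, so a_10 = 2049.

2049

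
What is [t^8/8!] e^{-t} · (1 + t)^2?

41

The EGF product rule gives c_8 = Σ_{k_1+k_2=8} C(8; k_1,k_2) · ∏ g_i(k_i), where e^{-t} gives (-1)^k; (1+t)^2 gives the falling factorial (2)_k.
g_1(k) for k = 0…8: 1, -1, 1, -1, 1, -1, 1, -1, 1.
g_2(k) for k = 0…8: 1, 2, 2, 0, 0, 0, 0, 0, 0.
c_8 = Σ_k C(8,k)·g_1(k)·g_2(8−k) = 28·1·2 + 8·(-1)·2 + 1·1·1 = 56 − 16 + 1 = 41.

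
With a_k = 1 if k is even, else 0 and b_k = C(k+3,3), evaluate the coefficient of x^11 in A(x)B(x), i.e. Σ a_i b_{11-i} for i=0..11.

The convolution is the x^11 coefficient of A(x)B(x).
Σ = 1·364 + 0·286 + 1·220 + 0·165 + 1·120 + 0·84 + 1·56 + 0·35 + 1·20 + 0·10 + 1·4 + 0·1 = 784.

784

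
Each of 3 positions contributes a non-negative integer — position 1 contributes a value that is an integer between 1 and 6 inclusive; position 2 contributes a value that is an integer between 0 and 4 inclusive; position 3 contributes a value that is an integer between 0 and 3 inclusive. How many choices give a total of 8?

17

The generating function for the choices is (t + t^2 + t^3 + t^4 + t^5 + t^6)·(1 + t + t^2 + t^3 + t^4)·(1 + t + t^2 + t^3); the count is [t^8].
(t + t^2 + t^3 + t^4 + t^5 + t^6) has coefficients 0,1,1,1,1,1,1 for degrees 0…6.
(1 + t + t^2 + t^3 + t^4) has coefficients 1,1,1,1,1,0,0,0,0 for degrees 0…8.
Finally multiplying by (1 + t + t^2 + t^3), the product of all factors after the first has coefficients 1,2,3,4,4,3,2,1,0 for degrees 0…8.
[t^8] = 1·1 + 1·2 + 1·3 + 1·4 + 1·4 + 1·3 = 17.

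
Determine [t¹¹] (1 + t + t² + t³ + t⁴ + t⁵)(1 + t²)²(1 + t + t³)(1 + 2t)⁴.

(1 + t + t² + t³ + t⁴ + t⁵) has coefficients 1,1,1,1,1,1 for degrees 0…5.
(1 + t²)² has coefficients 1,0,2,0,1,0,0,0,0,0,0,0 for degrees 0…11.
Multiplying by (1 + t + t³) gives running coefficients 1,1,2,3,1,3,0,1,0,0,0,0 for degrees 0…11.
Finally multiplying by (1 + 2t)⁴, the product of all factors after the first has coefficients 1,9,34,75,121,163,176,153,120,72,32,16 for degrees 0…11.
[t¹¹] = 1·16 + 1·32 + 1·72 + 1·120 + 1·153 + 1·176 = 569.

569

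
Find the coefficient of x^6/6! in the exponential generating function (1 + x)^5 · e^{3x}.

The EGF product rule gives c_6 = Σ_{k_1+k_2=6} C(6; k_1,k_2) · ∏ g_i(k_i), where (1+x)^5 gives the falling factorial (5)_k; e^{3x} gives (3)^k.
g_1(k) for k = 0…6: 1, 5, 20, 60, 120, 120, 0.
g_2(k) for k = 0…6: 1, 3, 9, 27, 81, 243, 729.
c_6 = Σ_k C(6,k)·g_1(k)·g_2(6−k) = 1·1·729 + 6·5·243 + 15·20·81 + 20·60·27 + 15·120·9 + 6·120·3 = 729 + 7290 + 24300 + 32400 + 16200 + 2160 = 83079.

83079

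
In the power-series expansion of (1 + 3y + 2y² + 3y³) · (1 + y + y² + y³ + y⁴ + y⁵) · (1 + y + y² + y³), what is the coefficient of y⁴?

28

(1 + 3y + 2y² + 3y³) has coefficients 1,3,2,3 for degrees 0…3.
(1 + y + y² + y³ + y⁴ + y⁵) has coefficients 1,1,1,1,1 for degrees 0…4.
Finally multiplying by (1 + y + y² + y³), the product of all factors after the first has coefficients 1,2,3,4,4 for degrees 0…4.
[y⁴] = 1·4 + 3·4 + 2·3 + 3·2 = 28.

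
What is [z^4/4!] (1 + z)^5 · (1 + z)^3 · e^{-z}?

641

The EGF product rule gives c_4 = Σ_{k_1+k_2+k_3=4} C(4; k_1,k_2,k_3) · ∏ g_i(k_i), where (1+z)^5 gives the falling factorial (5)_k; (1+z)^3 gives the falling factorial (3)_k; e^{-z} gives (-1)^k.
g_1(k) for k = 0…4: 1, 5, 20, 60, 120.
g_2(k) for k = 0…4: 1, 3, 6, 6, 0.
g_3(k) for k = 0…4: 1, -1, 1, -1, 1.
First combine the last two factors: h(k) = Σ_j C(k,j)·g_2(j)·g_3(k−j) for k = 0…4: 1, 2, 1, -4, 1.
c_4 = Σ_k C(4,k)·g_1(k)·h(4−k) = 1·1·1 + 4·5·(-4) + 6·20·1 + 4·60·2 + 1·120·1 = 1 − 80 + 120 + 480 + 120 = 641.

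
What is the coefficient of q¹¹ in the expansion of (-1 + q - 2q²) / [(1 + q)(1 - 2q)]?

The denominator gives the recurrence a_n = a_(n−1) + 2a_(n−2) for n ≥ 3; the numerator fixes a_0 = -1, a_1 = 0, a_2 = -4.
Iterating: -1, 0, -4, -4, -12, -20, -44, -84, -172, -340, -684, -1364, so a_11 = -1364.

-1364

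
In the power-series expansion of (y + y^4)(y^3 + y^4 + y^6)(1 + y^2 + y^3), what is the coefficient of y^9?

2

(y + y^4) has coefficients 0,1,0,0,1 for degrees 0…4.
(y^3 + y^4 + y^6) has coefficients 0,0,0,1,1,0,1,0,0,0 for degrees 0…9.
Finally multiplying by (1 + y^2 + y^3), the product of all factors after the first has coefficients 0,0,0,1,1,1,3,1,1,1 for degrees 0…9.
[y^9] = 1·1 + 1·1 = 2.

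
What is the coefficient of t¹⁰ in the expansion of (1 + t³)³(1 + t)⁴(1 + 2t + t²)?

(1 + t³)³ has coefficients 1,0,0,3,0,0,3,0,0,1 for degrees 0…9.
(1 + t)⁴ has coefficients 1,4,6,4,1,0,0,0,0,0,0 for degrees 0…10.
Finally multiplying by (1 + 2t + t²), the product of all factors after the first has coefficients 1,6,15,20,15,6,1,0,0,0,0 for degrees 0…10.
[t¹⁰] = 1·0 + 3·0 + 3·15 + 1·6 = 51.

51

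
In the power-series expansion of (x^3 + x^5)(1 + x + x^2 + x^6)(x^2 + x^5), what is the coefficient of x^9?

(x^3 + x^5) has coefficients 0,0,0,1,0,1 for degrees 0…5.
(1 + x + x^2 + x^6) has coefficients 1,1,1,0,0,0,1,0,0,0 for degrees 0…9.
Finally multiplying by (x^2 + x^5), the product of all factors after the first has coefficients 0,0,1,1,1,1,1,1,1,0 for degrees 0…9.
[x^9] = 1·1 + 1·1 = 2.

2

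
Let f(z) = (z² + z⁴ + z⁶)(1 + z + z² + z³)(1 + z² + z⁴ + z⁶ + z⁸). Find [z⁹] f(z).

6

(z² + z⁴ + z⁶) has coefficients 0,0,1,0,1,0,1 for degrees 0…6.
(1 + z + z² + z³) has coefficients 1,1,1,1,0,0,0,0,0,0 for degrees 0…9.
Finally multiplying by (1 + z² + z⁴ + z⁶ + z⁸), the product of all factors after the first has coefficients 1,1,2,2,2,2,2,2,2,2 for degrees 0…9.
[z⁹] = 1·2 + 1·2 + 1·2 = 6.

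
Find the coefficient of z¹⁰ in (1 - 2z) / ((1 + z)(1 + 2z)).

The denominator gives the recurrence a_n = −3a_(n−1) − 2a_(n−2) for n ≥ 3; the numerator fixes a_0 = 1, a_1 = -5, a_2 = 13.
Iterating: 1, -5, 13, -29, 61, -125, 253, -509, 1021, -2045, 4093, so a_10 = 4093.

4093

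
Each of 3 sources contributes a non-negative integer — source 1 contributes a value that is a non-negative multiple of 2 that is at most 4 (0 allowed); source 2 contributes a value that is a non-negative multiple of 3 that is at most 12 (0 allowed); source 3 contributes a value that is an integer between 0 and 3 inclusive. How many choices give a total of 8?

4

The generating function for the choices is (1 + q^2 + q^4)·(1 + q^3 + q^6 + q^9 + q^12)·(1 + q + q^2 + q^3); the count is [q^8].
(1 + q^2 + q^4) has coefficients 1,0,1,0,1 for degrees 0…4.
(1 + q^3 + q^6 + q^9 + q^12) has coefficients 1,0,0,1,0,0,1,0,0 for degrees 0…8.
Finally multiplying by (1 + q + q^2 + q^3), the product of all factors after the first has coefficients 1,1,1,2,1,1,2,1,1 for degrees 0…8.
[q^8] = 1·1 + 1·2 + 1·1 = 4.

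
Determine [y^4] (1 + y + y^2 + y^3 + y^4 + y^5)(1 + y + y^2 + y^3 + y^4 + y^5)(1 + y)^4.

48

(1 + y + y^2 + y^3 + y^4 + y^5) has coefficients 1,1,1,1,1 for degrees 0…4.
(1 + y + y^2 + y^3 + y^4 + y^5) has coefficients 1,1,1,1,1 for degrees 0…4.
Finally multiplying by (1 + y)^4, the product of all factors after the first has coefficients 1,5,11,15,16 for degrees 0…4.
[y^4] = 1·16 + 1·15 + 1·11 + 1·5 + 1·1 = 48.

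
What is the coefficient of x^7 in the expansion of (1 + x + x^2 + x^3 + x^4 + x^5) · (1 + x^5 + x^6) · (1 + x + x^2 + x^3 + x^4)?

(1 + x + x^2 + x^3 + x^4 + x^5) has coefficients 1,1,1,1,1,1 for degrees 0…5.
(1 + x^5 + x^6) has coefficients 1,0,0,0,0,1,1,0 for degrees 0…7.
Finally multiplying by (1 + x + x^2 + x^3 + x^4), the product of all factors after the first has coefficients 1,1,1,1,1,1,2,2 for degrees 0…7.
[x^7] = 1·2 + 1·2 + 1·1 + 1·1 + 1·1 + 1·1 = 8.

8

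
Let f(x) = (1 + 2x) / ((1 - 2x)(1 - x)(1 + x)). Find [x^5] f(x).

The denominator gives the recurrence a_n = 2a_(n−1) + a_(n−2) − 2a_(n−3) for n ≥ 3; the numerator fixes a_0 = 1, a_1 = 4, a_2 = 9.
Iterating: 1, 4, 9, 20, 41, 84, so a_5 = 84.

84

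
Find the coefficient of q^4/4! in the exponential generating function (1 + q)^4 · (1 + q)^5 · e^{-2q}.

The EGF product rule gives c_4 = Σ_{k_1+k_2+k_3=4} C(4; k_1,k_2,k_3) · ∏ g_i(k_i), where (1+q)^4 gives the falling factorial (4)_k; (1+q)^5 gives the falling factorial (5)_k; e^{-2q} gives (-2)^k.
g_1(k) for k = 0…4: 1, 4, 12, 24, 24.
g_2(k) for k = 0…4: 1, 5, 20, 60, 120.
g_3(k) for k = 0…4: 1, -2, 4, -8, 16.
First combine the last two factors: h(k) = Σ_j C(k,j)·g_2(j)·g_3(k−j) for k = 0…4: 1, 3, 4, -8, -24.
c_4 = Σ_k C(4,k)·g_1(k)·h(4−k) = 1·1·(-24) + 4·4·(-8) + 6·12·4 + 4·24·3 + 1·24·1 = −24 − 128 + 288 + 288 + 24 = 448.

448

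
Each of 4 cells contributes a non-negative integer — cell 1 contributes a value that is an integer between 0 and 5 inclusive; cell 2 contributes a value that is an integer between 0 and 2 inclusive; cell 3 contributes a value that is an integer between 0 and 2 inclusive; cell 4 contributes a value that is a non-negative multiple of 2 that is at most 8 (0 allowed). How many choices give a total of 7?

The generating function for the choices is (1 + x + x^2 + x^3 + x^4 + x^5)·(1 + x + x^2)·(1 + x + x^2)·(1 + x^2 + x^4 + x^6 + x^8); the count is [x^7].
(1 + x + x^2 + x^3 + x^4 + x^5) has coefficients 1,1,1,1,1,1 for degrees 0…5.
(1 + x + x^2) has coefficients 1,1,1,0,0,0,0,0 for degrees 0…7.
Multiplying by (1 + x + x^2) gives running coefficients 1,2,3,2,1,0,0,0 for degrees 0…7.
Finally multiplying by (1 + x^2 + x^4 + x^6 + x^8), the product of all factors after the first has coefficients 1,2,4,4,5,4,5,4 for degrees 0…7.
[x^7] = 1·4 + 1·5 + 1·4 + 1·5 + 1·4 + 1·4 = 26.

26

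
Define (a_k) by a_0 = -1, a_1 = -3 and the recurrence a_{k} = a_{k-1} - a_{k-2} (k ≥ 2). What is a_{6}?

The ordinary generating function has denominator 1 - y + y^2.
Iterating the recurrence: a_0,…,a_{6} = -1, -3, -2, 1, 3, 2, -1.

-1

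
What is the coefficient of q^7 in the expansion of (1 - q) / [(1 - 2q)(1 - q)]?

128

The denominator gives the recurrence a_n = 3a_(n−1) − 2a_(n−2) for n ≥ 2; the numerator fixes a_0 = 1, a_1 = 2.
Iterating: 1, 2, 4, 8, 16, 32, 64, 128, so a_7 = 128.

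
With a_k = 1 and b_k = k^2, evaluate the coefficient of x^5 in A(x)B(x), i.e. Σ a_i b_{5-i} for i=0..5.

This is [x^5] in the product of the two ordinary generating functions.
Σ = 1·25 + 1·16 + 1·9 + 1·4 + 1·1 + 1·0 = 55.

55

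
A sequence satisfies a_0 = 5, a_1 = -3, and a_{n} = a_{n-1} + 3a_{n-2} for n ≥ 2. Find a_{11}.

The ordinary generating function has denominator 1 - x - 3x^2.
Iterating the recurrence: a_0,…,a_{11} = 5, -3, 12, 3, 39, 48, 165, 309, 804, 1731, 4143, 9336.

9336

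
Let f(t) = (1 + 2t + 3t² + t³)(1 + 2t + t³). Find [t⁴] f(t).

(1 + 2t + 3t² + t³) has coefficients 1,2,3,1 for degrees 0…3.
(1 + 2t + t³) has coefficients 1,2,0,1,0 for degrees 0…4.
[t⁴] = 1·0 + 2·1 + 3·0 + 1·2 = 4.

4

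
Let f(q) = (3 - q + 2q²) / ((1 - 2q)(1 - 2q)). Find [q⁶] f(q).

1312

The denominator gives the recurrence a_n = 4a_(n−1) − 4a_(n−2) for n ≥ 3; the numerator fixes a_0 = 3, a_1 = 11, a_2 = 34.
Iterating: 3, 11, 34, 92, 232, 560, 1312, so a_6 = 1312.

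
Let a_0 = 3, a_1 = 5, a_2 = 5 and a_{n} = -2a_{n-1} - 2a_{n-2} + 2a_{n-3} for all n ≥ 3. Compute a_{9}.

The ordinary generating function has denominator 1 + 2t + 2t^2 - 2t^3.
Iterating the recurrence: a_0,…,a_{9} = 3, 5, 5, -14, 28, -18, -48, 188, -316, 160.

160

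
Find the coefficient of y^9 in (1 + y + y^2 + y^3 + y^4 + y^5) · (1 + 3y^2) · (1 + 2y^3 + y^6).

(1 + y + y^2 + y^3 + y^4 + y^5) has coefficients 1,1,1,1,1,1 for degrees 0…5.
(1 + 3y^2) has coefficients 1,0,3,0,0,0,0,0,0,0 for degrees 0…9.
Finally multiplying by (1 + 2y^3 + y^6), the product of all factors after the first has coefficients 1,0,3,2,0,6,1,0,3,0 for degrees 0…9.
[y^9] = 1·0 + 1·3 + 1·0 + 1·1 + 1·6 + 1·0 = 10.

10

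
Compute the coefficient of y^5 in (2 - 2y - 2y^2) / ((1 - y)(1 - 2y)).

The denominator gives the recurrence a_n = 3a_(n−1) − 2a_(n−2) for n ≥ 3; the numerator fixes a_0 = 2, a_1 = 4, a_2 = 6.
Iterating: 2, 4, 6, 10, 18, 34, so a_5 = 34.

34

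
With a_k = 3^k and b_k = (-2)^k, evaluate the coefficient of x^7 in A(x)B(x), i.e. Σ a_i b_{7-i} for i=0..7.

1261

Write out a_i and b_{7-i} for i = 0,…,7 and sum the products.
Σ = 1·(-128) + 3·64 + 9·(-32) + 27·16 + 81·(-8) + 243·4 + 729·(-2) + 2187·1 = 1261.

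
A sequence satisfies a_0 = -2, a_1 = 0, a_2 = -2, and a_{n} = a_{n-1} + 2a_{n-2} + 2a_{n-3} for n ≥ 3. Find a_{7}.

-130

The ordinary generating function has denominator 1 - t - 2t^2 - 2t^3.
Iterating the recurrence: a_0,…,a_{7} = -2, 0, -2, -6, -10, -26, -58, -130.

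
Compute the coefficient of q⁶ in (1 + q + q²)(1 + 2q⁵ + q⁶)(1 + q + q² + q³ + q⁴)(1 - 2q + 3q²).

(1 + q + q²) has coefficients 1,1,1 for degrees 0…2.
(1 + 2q⁵ + q⁶) has coefficients 1,0,0,0,0,2,1 for degrees 0…6.
Multiplying by (1 + q + q² + q³ + q⁴) gives running coefficients 1,1,1,1,1,2,3 for degrees 0…6.
Finally multiplying by (1 - 2q + 3q²), the product of all factors after the first has coefficients 1,-1,2,2,2,3,2 for degrees 0…6.
[q⁶] = 1·2 + 1·3 + 1·2 = 7.

7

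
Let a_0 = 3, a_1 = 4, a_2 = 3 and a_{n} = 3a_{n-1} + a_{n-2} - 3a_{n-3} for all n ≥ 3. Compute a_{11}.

The ordinary generating function has denominator 1 - 3t - t^2 + 3t^3.
Iterating the recurrence: a_0,…,a_{11} = 3, 4, 3, 4, 3, 4, 3, 4, 3, 4, 3, 4.

4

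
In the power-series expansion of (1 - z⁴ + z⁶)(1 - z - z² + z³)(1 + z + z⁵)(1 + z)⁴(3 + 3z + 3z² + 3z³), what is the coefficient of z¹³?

3

(1 - z⁴ + z⁶) has coefficients 1,0,0,0,-1,0,1 for degrees 0…6.
(1 - z - z² + z³) has coefficients 1,-1,-1,1,0,0,0,0,0,0,0,0,0,0 for degrees 0…13.
Multiplying by (1 + z + z⁵) gives running coefficients 1,0,-2,0,1,1,-1,-1,1,0,0,0,0,0 for degrees 0…13.
Multiplying by (1 + z)⁴ gives running coefficients 1,4,4,-4,-10,-3,7,5,-4,-5,1,3,1,0 for degrees 0…13.
Finally multiplying by (3 + 3z + 3z² + 3z³), the product of all factors after the first has coefficients 3,15,27,15,-18,-39,-30,-3,15,9,-9,-15,0,15 for degrees 0…13.
[z¹³] = 1·15 − 1·9 + 1·(-3) = 3.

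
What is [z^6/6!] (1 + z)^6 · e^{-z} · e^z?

720

The EGF product rule gives c_6 = Σ_{k_1+k_2+k_3=6} C(6; k_1,k_2,k_3) · ∏ g_i(k_i), where (1+z)^6 gives the falling factorial (6)_k; e^{-z} gives (-1)^k; e^z gives (1)^k.
g_1(k) for k = 0…6: 1, 6, 30, 120, 360, 720, 720.
g_2(k) for k = 0…6: 1, -1, 1, -1, 1, -1, 1.
g_3(k) for k = 0…6: 1, 1, 1, 1, 1, 1, 1.
First combine the last two factors: h(k) = Σ_j C(k,j)·g_2(j)·g_3(k−j) for k = 0…6: 1, 0, 0, 0, 0, 0, 0.
c_6 = Σ_k C(6,k)·g_1(k)·h(6−k) = 1·720·1 = 720.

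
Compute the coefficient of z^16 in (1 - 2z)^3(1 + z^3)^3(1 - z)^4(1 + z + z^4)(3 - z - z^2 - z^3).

(1 - 2z)^3 has coefficients 1,-6,12,-8 for degrees 0…3.
(1 + z^3)^3 has coefficients 1,0,0,3,0,0,3,0,0,1,0,0,0,0,0,0,0 for degrees 0…16.
Multiplying by (1 - z)^4 gives running coefficients 1,-4,6,-1,-11,18,-9,-9,18,-11,-1,6,-4,1,0,0,0 for degrees 0…16.
Multiplying by (1 + z + z^4) gives running coefficients 1,-3,2,5,-11,3,15,-19,-2,25,-21,-4,20,-14,0,6,-4 for degrees 0…16.
Finally multiplying by (3 - z - z^2 - z^3), the product of all factors after the first has coefficients 3,-10,8,15,-37,13,48,-64,-5,81,-67,-14,60,-37,-2,12,-4 for degrees 0…16.
[z^16] = 1·(-4) − 6·12 + 12·(-2) − 8·(-37) = 196.

196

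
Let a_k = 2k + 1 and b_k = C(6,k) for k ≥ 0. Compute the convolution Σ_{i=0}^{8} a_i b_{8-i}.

704

This is [x^8] in the product of the two ordinary generating functions.
Σ = 1·0 + 3·0 + 5·1 + 7·6 + 9·15 + 11·20 + 13·15 + 15·6 + 17·1 = 704.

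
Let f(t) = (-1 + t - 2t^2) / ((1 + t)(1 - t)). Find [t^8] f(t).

The denominator gives the recurrence a_n = a_(n−2) for n ≥ 3; the numerator fixes a_0 = -1, a_1 = 1, a_2 = -3.
Iterating: -1, 1, -3, 1, -3, 1, -3, 1, -3, so a_8 = -3.

-3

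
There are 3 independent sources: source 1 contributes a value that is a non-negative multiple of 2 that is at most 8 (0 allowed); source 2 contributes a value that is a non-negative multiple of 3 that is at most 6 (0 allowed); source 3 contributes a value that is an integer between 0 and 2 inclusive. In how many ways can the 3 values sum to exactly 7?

The generating function for the choices is (1 + x² + x⁴ + x⁶ + x⁸)·(1 + x³ + x⁶)·(1 + x + x²); the count is [x⁷].
(1 + x² + x⁴ + x⁶ + x⁸) has coefficients 1,0,1,0,1,0,1,0 for degrees 0…7.
(1 + x³ + x⁶) has coefficients 1,0,0,1,0,0,1,0 for degrees 0…7.
Finally multiplying by (1 + x + x²), the product of all factors after the first has coefficients 1,1,1,1,1,1,1,1 for degrees 0…7.
[x⁷] = 1·1 + 1·1 + 1·1 + 1·1 = 4.

4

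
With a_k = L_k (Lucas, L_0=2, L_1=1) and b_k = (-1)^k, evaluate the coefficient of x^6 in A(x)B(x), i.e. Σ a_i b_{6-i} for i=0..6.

14

This is [x^6] in the product of the two ordinary generating functions.
Σ = 2·1 + 1·(-1) + 3·1 + 4·(-1) + 7·1 + 11·(-1) + 18·1 = 14.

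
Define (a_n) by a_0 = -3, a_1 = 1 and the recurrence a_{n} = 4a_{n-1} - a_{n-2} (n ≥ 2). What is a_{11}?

The ordinary generating function has denominator 1 - 4x + x^2.
Iterating the recurrence: a_0,…,a_{11} = -3, 1, 7, 27, 101, 377, 1407, 5251, 19597, 73137, 272951, 1018667.

1018667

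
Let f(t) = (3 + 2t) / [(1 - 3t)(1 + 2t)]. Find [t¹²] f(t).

1172447

The denominator gives the recurrence a_n = a_(n−1) + 6a_(n−2) for n ≥ 3; the numerator fixes a_0 = 3, a_1 = 5, a_2 = 23.
Iterating: 3, 5, 23, 53, 191, 509, 1655, 4709, 14639, 42893, 130727, 388085, 1172447, so a_12 = 1172447.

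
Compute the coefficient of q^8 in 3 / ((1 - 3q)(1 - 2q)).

57513

The denominator gives the recurrence a_n = 5a_(n−1) − 6a_(n−2) for n ≥ 2; the numerator fixes a_0 = 3, a_1 = 15.
Iterating: 3, 15, 57, 195, 633, 1995, 6177, 18915, 57513, so a_8 = 57513.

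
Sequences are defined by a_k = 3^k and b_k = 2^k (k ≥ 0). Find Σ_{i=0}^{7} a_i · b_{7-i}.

6305

The convolution is the t^7 coefficient of A(t)B(t).
Σ = 1·128 + 3·64 + 9·32 + 27·16 + 81·8 + 243·4 + 729·2 + 2187·1 = 6305.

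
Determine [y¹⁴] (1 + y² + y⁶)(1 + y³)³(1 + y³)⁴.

35

(1 + y² + y⁶) has coefficients 1,0,1,0,0,0,1 for degrees 0…6.
(1 + y³)³ has coefficients 1,0,0,3,0,0,3,0,0,1,0,0,0,0,0 for degrees 0…14.
Finally multiplying by (1 + y³)⁴, the product of all factors after the first has coefficients 1,0,0,7,0,0,21,0,0,35,0,0,35,0,0 for degrees 0…14.
[y¹⁴] = 1·0 + 1·35 + 1·0 = 35.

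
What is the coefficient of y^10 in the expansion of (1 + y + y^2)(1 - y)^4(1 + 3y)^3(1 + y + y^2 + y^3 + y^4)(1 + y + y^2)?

9

(1 + y + y^2) has coefficients 1,1,1 for degrees 0…2.
(1 - y)^4 has coefficients 1,-4,6,-4,1,0,0,0,0,0,0 for degrees 0…10.
Multiplying by (1 + 3y)^3 gives running coefficients 1,5,-3,-31,19,63,-81,27,0,0,0 for degrees 0…10.
Multiplying by (1 + y + y^2 + y^3 + y^4) gives running coefficients 1,6,3,-28,-9,53,-33,-3,28,9,-54 for degrees 0…10.
Finally multiplying by (1 + y + y^2), the product of all factors after the first has coefficients 1,7,10,-19,-34,16,11,17,-8,34,-17 for degrees 0…10.
[y^10] = 1·(-17) + 1·34 + 1·(-8) = 9.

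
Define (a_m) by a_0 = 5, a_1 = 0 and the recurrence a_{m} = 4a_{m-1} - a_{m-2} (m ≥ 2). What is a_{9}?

-54320

The ordinary generating function has denominator 1 - 4t + t^2.
Iterating the recurrence: a_0,…,a_{9} = 5, 0, -5, -20, -75, -280, -1045, -3900, -14555, -54320.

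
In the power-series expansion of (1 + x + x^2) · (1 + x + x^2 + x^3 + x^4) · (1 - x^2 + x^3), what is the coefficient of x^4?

2

(1 + x + x^2) has coefficients 1,1,1 for degrees 0…2.
(1 + x + x^2 + x^3 + x^4) has coefficients 1,1,1,1,1 for degrees 0…4.
Finally multiplying by (1 - x^2 + x^3), the product of all factors after the first has coefficients 1,1,0,1,1 for degrees 0…4.
[x^4] = 1·1 + 1·1 + 1·0 = 2.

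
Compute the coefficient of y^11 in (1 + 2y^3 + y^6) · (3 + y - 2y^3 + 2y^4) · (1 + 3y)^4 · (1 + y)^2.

1355

(1 + 2y^3 + y^6) has coefficients 1,0,0,2,0,0,1 for degrees 0…6.
(3 + y - 2y^3 + 2y^4) has coefficients 3,1,0,-2,2,0,0,0,0,0,0,0 for degrees 0…11.
Multiplying by (1 + 3y)^4 gives running coefficients 3,37,174,376,329,-3,-108,54,162,0,0,0 for degrees 0…11.
Finally multiplying by (1 + y)^2, the product of all factors after the first has coefficients 3,43,251,761,1255,1031,215,-165,162,378,162,0 for degrees 0…11.
[y^11] = 1·0 + 2·162 + 1·1031 = 1355.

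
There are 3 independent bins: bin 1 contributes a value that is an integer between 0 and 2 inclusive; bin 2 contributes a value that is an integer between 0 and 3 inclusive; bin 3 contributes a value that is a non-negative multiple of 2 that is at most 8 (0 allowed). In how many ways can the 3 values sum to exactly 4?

6

The generating function for the choices is (1 + q + q^2)·(1 + q + q^2 + q^3)·(1 + q^2 + q^4 + q^6 + q^8); the count is [q^4].
(1 + q + q^2) has coefficients 1,1,1 for degrees 0…2.
(1 + q + q^2 + q^3) has coefficients 1,1,1,1,0 for degrees 0…4.
Finally multiplying by (1 + q^2 + q^4 + q^6 + q^8), the product of all factors after the first has coefficients 1,1,2,2,2 for degrees 0…4.
[q^4] = 1·2 + 1·2 + 1·2 = 6.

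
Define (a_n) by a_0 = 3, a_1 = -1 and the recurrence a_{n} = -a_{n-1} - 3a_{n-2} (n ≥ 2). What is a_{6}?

The ordinary generating function has denominator 1 + z + 3z^2.
Iterating the recurrence: a_0,…,a_{6} = 3, -1, -8, 11, 13, -46, 7.

7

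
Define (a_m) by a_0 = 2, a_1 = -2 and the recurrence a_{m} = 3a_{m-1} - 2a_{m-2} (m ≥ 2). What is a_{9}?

The ordinary generating function has denominator 1 - 3x + 2x^2.
Iterating the recurrence: a_0,…,a_{9} = 2, -2, -10, -26, -58, -122, -250, -506, -1018, -2042.

-2042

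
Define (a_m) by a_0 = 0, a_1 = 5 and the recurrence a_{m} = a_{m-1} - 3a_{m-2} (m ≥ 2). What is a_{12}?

The ordinary generating function has denominator 1 - y + 3y^2.
Iterating the recurrence: a_0,…,a_{12} = 0, 5, 5, -10, -25, 5, 80, 65, -175, -370, 155, 1265, 800.

800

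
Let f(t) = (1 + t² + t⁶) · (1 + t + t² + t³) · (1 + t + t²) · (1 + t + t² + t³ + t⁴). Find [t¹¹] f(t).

(1 + t² + t⁶) has coefficients 1,0,1,0,0,0,1 for degrees 0…6.
(1 + t + t² + t³) has coefficients 1,1,1,1,0,0,0,0,0,0,0,0 for degrees 0…11.
Multiplying by (1 + t + t²) gives running coefficients 1,2,3,3,2,1,0,0,0,0,0,0 for degrees 0…11.
Finally multiplying by (1 + t + t² + t³ + t⁴), the product of all factors after the first has coefficients 1,3,6,9,11,11,9,6,3,1,0,0 for degrees 0…11.
[t¹¹] = 1·0 + 1·1 + 1·11 = 12.

12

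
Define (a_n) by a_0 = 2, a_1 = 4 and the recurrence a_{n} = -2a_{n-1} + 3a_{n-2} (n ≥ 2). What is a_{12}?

-265718

The ordinary generating function has denominator 1 + 2z - 3z^2.
Iterating the recurrence: a_0,…,a_{12} = 2, 4, -2, 16, -38, 124, -362, 1096, -3278, 9844, -29522, 88576, -265718.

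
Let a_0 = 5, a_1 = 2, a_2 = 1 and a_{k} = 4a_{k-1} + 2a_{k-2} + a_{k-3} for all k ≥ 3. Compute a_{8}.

The ordinary generating function has denominator 1 - 4t - 2t^2 - t^3.
Iterating the recurrence: a_0,…,a_{8} = 5, 2, 1, 13, 56, 251, 1129, 5074, 22805.

22805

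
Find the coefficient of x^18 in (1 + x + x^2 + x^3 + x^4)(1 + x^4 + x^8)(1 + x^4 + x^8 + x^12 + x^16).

(1 + x + x^2 + x^3 + x^4) has coefficients 1,1,1,1,1 for degrees 0…4.
(1 + x^4 + x^8) has coefficients 1,0,0,0,1,0,0,0,1,0,0,0,0,0,0,0,0,0,0 for degrees 0…18.
Finally multiplying by (1 + x^4 + x^8 + x^12 + x^16), the product of all factors after the first has coefficients 1,0,0,0,2,0,0,0,3,0,0,0,3,0,0,0,3,0,0 for degrees 0…18.
[x^18] = 1·0 + 1·0 + 1·3 + 1·0 + 1·0 = 3.

3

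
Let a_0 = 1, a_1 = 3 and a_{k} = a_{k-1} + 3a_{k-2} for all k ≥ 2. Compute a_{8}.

942

The ordinary generating function has denominator 1 - q - 3q^2.
Iterating the recurrence: a_0,…,a_{8} = 1, 3, 6, 15, 33, 78, 177, 411, 942.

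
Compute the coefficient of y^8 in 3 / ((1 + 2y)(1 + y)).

The denominator gives the recurrence a_n = −3a_(n−1) − 2a_(n−2) for n ≥ 2; the numerator fixes a_0 = 3, a_1 = -9.
Iterating: 3, -9, 21, -45, 93, -189, 381, -765, 1533, so a_8 = 1533.

1533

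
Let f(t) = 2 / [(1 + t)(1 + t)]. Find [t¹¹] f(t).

The denominator gives the recurrence a_n = −2a_(n−1) − a_(n−2) for n ≥ 2; the numerator fixes a_0 = 2, a_1 = -4.
Iterating: 2, -4, 6, -8, 10, -12, 14, -16, 18, -20, 22, -24, so a_11 = -24.

-24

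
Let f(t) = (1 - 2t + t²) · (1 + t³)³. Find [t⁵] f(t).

3

(1 - 2t + t²) has coefficients 1,-2,1 for degrees 0…2.
(1 + t³)³ has coefficients 1,0,0,3,0,0 for degrees 0…5.
[t⁵] = 1·0 − 2·0 + 1·3 = 3.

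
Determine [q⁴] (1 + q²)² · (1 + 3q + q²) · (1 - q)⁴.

(1 + q²)² has coefficients 1,0,2,0,1 for degrees 0…4.
(1 + 3q + q²) has coefficients 1,3,1,0,0 for degrees 0…4.
Finally multiplying by (1 - q)⁴, the product of all factors after the first has coefficients 1,-1,-5,10,-5 for degrees 0…4.
[q⁴] = 1·(-5) + 2·(-5) + 1·1 = -14.

-14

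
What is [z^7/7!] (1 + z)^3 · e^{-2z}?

544

The EGF product rule gives c_7 = Σ_{k_1+k_2=7} C(7; k_1,k_2) · ∏ g_i(k_i), where (1+z)^3 gives the falling factorial (3)_k; e^{-2z} gives (-2)^k.
g_1(k) for k = 0…7: 1, 3, 6, 6, 0, 0, 0, 0.
g_2(k) for k = 0…7: 1, -2, 4, -8, 16, -32, 64, -128.
c_7 = Σ_k C(7,k)·g_1(k)·g_2(7−k) = 1·1·(-128) + 7·3·64 + 21·6·(-32) + 35·6·16 = −128 + 1344 − 4032 + 3360 = 544.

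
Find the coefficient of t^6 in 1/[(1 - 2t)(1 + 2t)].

64

Partial fractions give a closed form: a_n = (1/2)·2^n + (1/2)·(-2)^n.
At n = 6: a_6 = 64.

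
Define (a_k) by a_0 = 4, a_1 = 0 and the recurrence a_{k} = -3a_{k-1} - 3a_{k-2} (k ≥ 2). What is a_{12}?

2916

The ordinary generating function has denominator 1 + 3t + 3t^2.
Iterating the recurrence: a_0,…,a_{12} = 4, 0, -12, 36, -72, 108, -108, 0, 324, -972, 1944, -2916, 2916.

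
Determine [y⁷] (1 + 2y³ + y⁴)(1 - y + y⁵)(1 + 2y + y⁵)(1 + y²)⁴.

(1 + 2y³ + y⁴) has coefficients 1,0,0,2,1 for degrees 0…4.
(1 - y + y⁵) has coefficients 1,-1,0,0,0,1,0,0 for degrees 0…7.
Multiplying by (1 + 2y + y⁵) gives running coefficients 1,1,-2,0,0,2,1,0 for degrees 0…7.
Finally multiplying by (1 + y²)⁴, the product of all factors after the first has coefficients 1,1,2,4,-2,8,-7,12 for degrees 0…7.
[y⁷] = 1·12 + 2·(-2) + 1·4 = 12.

12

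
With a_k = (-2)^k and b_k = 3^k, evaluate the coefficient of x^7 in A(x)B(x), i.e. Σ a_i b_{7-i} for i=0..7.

1261

The convolution is the x^7 coefficient of A(x)B(x).
Σ = 1·2187 − 2·729 + 4·243 − 8·81 + 16·27 − 32·9 + 64·3 − 128·1 = 1261.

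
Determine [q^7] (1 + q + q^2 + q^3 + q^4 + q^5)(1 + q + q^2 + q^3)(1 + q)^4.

58

(1 + q + q^2 + q^3 + q^4 + q^5) has coefficients 1,1,1,1,1,1 for degrees 0…5.
(1 + q + q^2 + q^3) has coefficients 1,1,1,1,0,0,0,0 for degrees 0…7.
Finally multiplying by (1 + q)^4, the product of all factors after the first has coefficients 1,5,11,15,15,11,5,1 for degrees 0…7.
[q^7] = 1·1 + 1·5 + 1·11 + 1·15 + 1·15 + 1·11 = 58.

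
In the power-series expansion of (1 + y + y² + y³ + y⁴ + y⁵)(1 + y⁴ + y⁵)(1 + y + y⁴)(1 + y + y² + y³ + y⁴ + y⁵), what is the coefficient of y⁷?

25

(1 + y + y² + y³ + y⁴ + y⁵) has coefficients 1,1,1,1,1,1 for degrees 0…5.
(1 + y⁴ + y⁵) has coefficients 1,0,0,0,1,1,0,0 for degrees 0…7.
Multiplying by (1 + y + y⁴) gives running coefficients 1,1,0,0,2,2,1,0 for degrees 0…7.
Finally multiplying by (1 + y + y² + y³ + y⁴ + y⁵), the product of all factors after the first has coefficients 1,2,2,2,4,6,6,5 for degrees 0…7.
[y⁷] = 1·5 + 1·6 + 1·6 + 1·4 + 1·2 + 1·2 = 25.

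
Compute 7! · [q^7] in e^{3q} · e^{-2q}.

1

The EGF product rule gives c_7 = Σ_{k_1+k_2=7} C(7; k_1,k_2) · ∏ g_i(k_i), where e^{3q} gives (3)^k; e^{-2q} gives (-2)^k.
g_1(k) for k = 0…7: 1, 3, 9, 27, 81, 243, 729, 2187.
g_2(k) for k = 0…7: 1, -2, 4, -8, 16, -32, 64, -128.
c_7 = Σ_k C(7,k)·g_1(k)·g_2(7−k) = 1·1·(-128) + 7·3·64 + 21·9·(-32) + 35·27·16 + 35·81·(-8) + 21·243·4 + 7·729·(-2) + 1·2187·1 = −128 + 1344 − 6048 + 15120 − 22680 + 20412 − 10206 + 2187 = 1.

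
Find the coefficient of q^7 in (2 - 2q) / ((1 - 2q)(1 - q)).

Partial fractions give a closed form: a_n = (2)·2^n.
At n = 7: a_7 = 256.

256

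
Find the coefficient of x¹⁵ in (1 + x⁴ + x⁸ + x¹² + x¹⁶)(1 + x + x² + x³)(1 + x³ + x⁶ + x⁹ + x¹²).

(1 + x⁴ + x⁸ + x¹² + x¹⁶) has coefficients 1,0,0,0,1,0,0,0,1,0,0,0,1,0,0,0 for degrees 0…15.
(1 + x + x² + x³) has coefficients 1,1,1,1,0,0,0,0,0,0,0,0,0,0,0,0 for degrees 0…15.
Finally multiplying by (1 + x³ + x⁶ + x⁹ + x¹²), the product of all factors after the first has coefficients 1,1,1,2,1,1,2,1,1,2,1,1,2,1,1,1 for degrees 0…15.
[x¹⁵] = 1·1 + 1·1 + 1·1 + 1·2 = 5.

5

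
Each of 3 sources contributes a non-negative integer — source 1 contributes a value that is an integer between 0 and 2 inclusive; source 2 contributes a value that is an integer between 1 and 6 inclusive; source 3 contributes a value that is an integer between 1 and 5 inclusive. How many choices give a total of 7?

The generating function for the choices is (1 + x + x^2)·(x + x^2 + x^3 + x^4 + x^5 + x^6)·(x + x^2 + x^3 + x^4 + x^5); the count is [x^7].
(1 + x + x^2) has coefficients 1,1,1 for degrees 0…2.
(x + x^2 + x^3 + x^4 + x^5 + x^6) has coefficients 0,1,1,1,1,1,1,0 for degrees 0…7.
Finally multiplying by (x + x^2 + x^3 + x^4 + x^5), the product of all factors after the first has coefficients 0,0,1,2,3,4,5,5 for degrees 0…7.
[x^7] = 1·5 + 1·5 + 1·4 = 14.

14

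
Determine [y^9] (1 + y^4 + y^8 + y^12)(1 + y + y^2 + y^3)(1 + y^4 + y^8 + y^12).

3

(1 + y^4 + y^8 + y^12) has coefficients 1,0,0,0,1,0,0,0,1,0 for degrees 0…9.
(1 + y + y^2 + y^3) has coefficients 1,1,1,1,0,0,0,0,0,0 for degrees 0…9.
Finally multiplying by (1 + y^4 + y^8 + y^12), the product of all factors after the first has coefficients 1,1,1,1,1,1,1,1,1,1 for degrees 0…9.
[y^9] = 1·1 + 1·1 + 1·1 = 3.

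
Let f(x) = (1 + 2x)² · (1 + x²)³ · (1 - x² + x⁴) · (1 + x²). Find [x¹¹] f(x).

(1 + 2x)² has coefficients 1,4,4 for degrees 0…2.
(1 + x²)³ has coefficients 1,0,3,0,3,0,1,0,0,0,0,0 for degrees 0…11.
Multiplying by (1 - x² + x⁴) gives running coefficients 1,0,2,0,1,0,1,0,2,0,1,0 for degrees 0…11.
Finally multiplying by (1 + x²), the product of all factors after the first has coefficients 1,0,3,0,3,0,2,0,3,0,3,0 for degrees 0…11.
[x¹¹] = 1·0 + 4·3 + 4·0 = 12.

12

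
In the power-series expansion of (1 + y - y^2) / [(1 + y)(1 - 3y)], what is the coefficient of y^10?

54128

The denominator gives the recurrence a_n = 2a_(n−1) + 3a_(n−2) for n ≥ 3; the numerator fixes a_0 = 1, a_1 = 3, a_2 = 8.
Iterating: 1, 3, 8, 25, 74, 223, 668, 2005, 6014, 18043, 54128, so a_10 = 54128.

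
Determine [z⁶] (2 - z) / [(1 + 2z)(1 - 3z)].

793

The denominator gives the recurrence a_n = a_(n−1) + 6a_(n−2) for n ≥ 3; the numerator fixes a_0 = 2, a_1 = 1, a_2 = 13.
Iterating: 2, 1, 13, 19, 97, 211, 793, so a_6 = 793.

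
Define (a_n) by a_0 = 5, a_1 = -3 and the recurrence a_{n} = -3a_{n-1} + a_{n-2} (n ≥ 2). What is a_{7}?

-5367

The ordinary generating function has denominator 1 + 3z - z^2.
Iterating the recurrence: a_0,…,a_{7} = 5, -3, 14, -45, 149, -492, 1625, -5367.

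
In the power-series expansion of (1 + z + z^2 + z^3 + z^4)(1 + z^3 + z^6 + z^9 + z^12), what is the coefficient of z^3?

2

(1 + z + z^2 + z^3 + z^4) has coefficients 1,1,1,1 for degrees 0…3.
(1 + z^3 + z^6 + z^9 + z^12) has coefficients 1,0,0,1 for degrees 0…3.
[z^3] = 1·1 + 1·0 + 1·0 + 1·1 = 2.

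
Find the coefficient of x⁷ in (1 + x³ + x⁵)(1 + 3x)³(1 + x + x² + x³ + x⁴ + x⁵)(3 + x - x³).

528

(1 + x³ + x⁵) has coefficients 1,0,0,1,0,1 for degrees 0…5.
(1 + 3x)³ has coefficients 1,9,27,27,0,0,0,0 for degrees 0…7.
Multiplying by (1 + x + x² + x³ + x⁴ + x⁵) gives running coefficients 1,10,37,64,64,64,63,54 for degrees 0…7.
Finally multiplying by (3 + x - x³), the product of all factors after the first has coefficients 3,31,121,228,246,219,189,161 for degrees 0…7.
[x⁷] = 1·161 + 1·246 + 1·121 = 528.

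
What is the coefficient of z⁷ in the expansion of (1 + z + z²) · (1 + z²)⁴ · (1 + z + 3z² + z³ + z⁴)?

46

(1 + z + z²) has coefficients 1,1,1 for degrees 0…2.
(1 + z²)⁴ has coefficients 1,0,4,0,6,0,4,0 for degrees 0…7.
Finally multiplying by (1 + z + 3z² + z³ + z⁴), the product of all factors after the first has coefficients 1,1,7,5,19,10,26,10 for degrees 0…7.
[z⁷] = 1·10 + 1·26 + 1·10 = 46.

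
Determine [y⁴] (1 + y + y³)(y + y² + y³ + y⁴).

(1 + y + y³) has coefficients 1,1,0,1 for degrees 0…3.
(y + y² + y³ + y⁴) has coefficients 0,1,1,1,1 for degrees 0…4.
[y⁴] = 1·1 + 1·1 + 1·1 = 3.

3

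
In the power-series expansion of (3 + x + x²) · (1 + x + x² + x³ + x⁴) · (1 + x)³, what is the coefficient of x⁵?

37

(3 + x + x²) has coefficients 3,1,1 for degrees 0…2.
(1 + x + x² + x³ + x⁴) has coefficients 1,1,1,1,1,0 for degrees 0…5.
Finally multiplying by (1 + x)³, the product of all factors after the first has coefficients 1,4,7,8,8,7 for degrees 0…5.
[x⁵] = 3·7 + 1·8 + 1·8 = 37.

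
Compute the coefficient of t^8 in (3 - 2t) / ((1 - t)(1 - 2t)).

1023

The denominator gives the recurrence a_n = 3a_(n−1) − 2a_(n−2) for n ≥ 2; the numerator fixes a_0 = 3, a_1 = 7.
Iterating: 3, 7, 15, 31, 63, 127, 255, 511, 1023, so a_8 = 1023.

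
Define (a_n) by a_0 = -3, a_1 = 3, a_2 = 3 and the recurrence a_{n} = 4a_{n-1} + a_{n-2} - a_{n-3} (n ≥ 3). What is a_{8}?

The ordinary generating function has denominator 1 - 4y - y^2 + y^3.
Iterating the recurrence: a_0,…,a_{8} = -3, 3, 3, 18, 72, 303, 1266, 5295, 22143.

22143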